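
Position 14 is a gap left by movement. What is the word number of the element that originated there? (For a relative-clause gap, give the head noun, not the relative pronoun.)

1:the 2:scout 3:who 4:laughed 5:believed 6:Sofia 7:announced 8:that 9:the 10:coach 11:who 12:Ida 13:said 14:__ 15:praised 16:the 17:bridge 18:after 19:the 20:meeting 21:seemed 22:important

10

The gap at 14 is the subject of "praised", inside a relative clause.
The relative pronoun is "who" (word 11); it is bound by the head noun immediately before it.
Its filler is the head noun "coach", at word 10.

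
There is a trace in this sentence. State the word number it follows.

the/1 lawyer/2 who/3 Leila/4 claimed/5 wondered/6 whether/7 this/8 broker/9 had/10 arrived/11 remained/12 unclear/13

The displaced element is "the lawyer" (word 2).
It is linked across 1 clause boundary (Ø).
It functions as the subject of "wondered", so the gap sits immediately after word 5 ("claimed").
Base order: Leila claimed that the lawyer wondered whether this broker had arrived.

5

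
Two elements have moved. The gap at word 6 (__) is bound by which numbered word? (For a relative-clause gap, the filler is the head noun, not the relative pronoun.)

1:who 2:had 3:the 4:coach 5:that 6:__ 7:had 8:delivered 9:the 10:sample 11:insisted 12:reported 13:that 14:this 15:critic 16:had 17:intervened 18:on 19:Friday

4

The marked gap is inside the relative clause, the subject of "delivered".
Its filler is the head noun "coach" (via "that"), at word 4.
(The other dependency links word 1 to a gap after word 11.)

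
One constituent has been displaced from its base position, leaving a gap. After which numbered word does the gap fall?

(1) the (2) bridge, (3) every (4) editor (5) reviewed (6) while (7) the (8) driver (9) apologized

The displaced element is "the bridge" (word 2).
It functions as the direct object of "reviewed", so the gap sits immediately after word 5 ("reviewed").
Base order: Every editor reviewed the bridge while the driver apologized.

5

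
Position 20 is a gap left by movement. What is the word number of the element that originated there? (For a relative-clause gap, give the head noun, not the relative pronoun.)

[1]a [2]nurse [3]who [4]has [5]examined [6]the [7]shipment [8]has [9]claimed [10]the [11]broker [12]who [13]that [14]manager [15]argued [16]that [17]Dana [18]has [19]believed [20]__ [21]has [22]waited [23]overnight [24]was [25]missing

11

The gap at 20 is the subject of "waited", inside a relative clause.
The relative pronoun is "who" (word 12); it is bound by the head noun immediately before it.
Its filler is the head noun "broker", at word 11.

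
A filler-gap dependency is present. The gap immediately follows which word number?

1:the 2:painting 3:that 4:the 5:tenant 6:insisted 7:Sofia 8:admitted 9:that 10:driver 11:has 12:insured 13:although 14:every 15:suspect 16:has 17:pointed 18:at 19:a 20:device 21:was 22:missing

12

The displaced element is "the painting" (word 2).
It is linked across 2 clause boundaries (Ø → Ø).
It functions as the direct object of "insured", so the gap sits immediately after word 12 ("insured").
Base order: The tenant insisted Sofia admitted that driver has insured the painting although every suspect has pointed at a device.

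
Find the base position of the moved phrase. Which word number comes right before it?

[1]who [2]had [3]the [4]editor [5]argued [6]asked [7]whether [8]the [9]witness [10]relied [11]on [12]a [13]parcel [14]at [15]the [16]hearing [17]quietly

The displaced element is "who" (word 1).
It is linked across 1 clause boundary (Ø).
It functions as the subject of "asked", so the gap sits immediately after word 5 ("argued").
Base order: The editor had argued that who asked whether the witness relied on a parcel at the hearing quietly.

5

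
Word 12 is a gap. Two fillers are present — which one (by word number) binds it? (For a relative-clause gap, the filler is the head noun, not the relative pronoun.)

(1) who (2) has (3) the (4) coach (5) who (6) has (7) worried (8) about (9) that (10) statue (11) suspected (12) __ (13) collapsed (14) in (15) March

The marked gap is the subject of "collapsed".
Its filler is the fronted wh-phrase "who", at word 1.
(The other dependency links word 4 to a gap after word 5.)

1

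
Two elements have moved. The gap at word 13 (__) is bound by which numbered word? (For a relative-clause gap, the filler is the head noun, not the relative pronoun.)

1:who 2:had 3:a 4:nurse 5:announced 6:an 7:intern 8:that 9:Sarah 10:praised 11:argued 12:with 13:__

The marked gap is the object of the preposition "with" of "argued".
Its filler is the fronted wh-phrase "who", at word 1.
(The other dependency links word 7 to a gap after word 10.)

1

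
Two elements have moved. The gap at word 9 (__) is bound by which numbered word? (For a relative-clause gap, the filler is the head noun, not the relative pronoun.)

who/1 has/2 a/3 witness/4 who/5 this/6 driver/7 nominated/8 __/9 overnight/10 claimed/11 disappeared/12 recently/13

The marked gap is inside the relative clause, the direct object of "nominated".
Its filler is the head noun "witness" (via "who"), at word 4.
(The other dependency links word 1 to a gap after word 11.)

4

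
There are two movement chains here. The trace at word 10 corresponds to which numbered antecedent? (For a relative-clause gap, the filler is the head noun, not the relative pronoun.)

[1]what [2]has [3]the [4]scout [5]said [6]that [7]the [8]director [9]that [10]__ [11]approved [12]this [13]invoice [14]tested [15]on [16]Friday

The marked gap is inside the relative clause, the subject of "approved".
Its filler is the head noun "director" (via "that"), at word 8.
(The other dependency links word 1 to a gap after word 14.)

8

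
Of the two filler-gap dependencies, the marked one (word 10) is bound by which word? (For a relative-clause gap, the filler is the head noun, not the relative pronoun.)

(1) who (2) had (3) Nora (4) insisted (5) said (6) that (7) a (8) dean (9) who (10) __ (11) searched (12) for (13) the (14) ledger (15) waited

The marked gap is inside the relative clause, the subject of "searched".
Its filler is the head noun "dean" (via "who"), at word 8.
(The other dependency links word 1 to a gap after word 4.)

8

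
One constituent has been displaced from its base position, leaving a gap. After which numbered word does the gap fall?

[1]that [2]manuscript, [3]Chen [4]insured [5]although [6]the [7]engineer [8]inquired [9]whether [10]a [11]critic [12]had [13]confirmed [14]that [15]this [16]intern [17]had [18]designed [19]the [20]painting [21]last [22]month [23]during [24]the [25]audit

4

The displaced element is "that manuscript" (word 2).
It functions as the direct object of "insured", so the gap sits immediately after word 4 ("insured").
Base order: Chen insured that manuscript although the engineer inquired whether a critic had confirmed that this intern had designed the painting last month during the audit.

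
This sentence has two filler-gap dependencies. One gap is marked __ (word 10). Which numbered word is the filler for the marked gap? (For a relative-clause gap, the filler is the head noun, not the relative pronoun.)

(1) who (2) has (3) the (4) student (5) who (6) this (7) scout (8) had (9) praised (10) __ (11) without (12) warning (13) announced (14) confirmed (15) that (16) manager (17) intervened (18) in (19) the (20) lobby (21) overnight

The marked gap is inside the relative clause, the direct object of "praised".
Its filler is the head noun "student" (via "who"), at word 4.
(The other dependency links word 1 to a gap after word 13.)

4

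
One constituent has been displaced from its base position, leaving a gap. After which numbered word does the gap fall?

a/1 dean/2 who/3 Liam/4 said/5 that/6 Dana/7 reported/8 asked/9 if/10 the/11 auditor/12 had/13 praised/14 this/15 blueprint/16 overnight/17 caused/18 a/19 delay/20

The displaced element is "a dean" (word 2).
It is linked across 2 clause boundaries (that → Ø).
It functions as the subject of "asked", so the gap sits immediately after word 8 ("reported").
Base order: Liam said that Dana reported that a dean asked if the auditor had praised this blueprint overnight.

8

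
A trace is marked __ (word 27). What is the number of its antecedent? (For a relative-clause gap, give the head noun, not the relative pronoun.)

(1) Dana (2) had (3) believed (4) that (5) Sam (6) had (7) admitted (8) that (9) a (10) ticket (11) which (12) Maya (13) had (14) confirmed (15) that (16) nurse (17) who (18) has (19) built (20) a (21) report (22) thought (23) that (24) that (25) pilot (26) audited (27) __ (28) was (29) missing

10

The gap at 27 is the object of "audited", inside a relative clause.
The relative pronoun is "which" (word 11); it is bound by the head noun immediately before it.
Its filler is the head noun "ticket", at word 10.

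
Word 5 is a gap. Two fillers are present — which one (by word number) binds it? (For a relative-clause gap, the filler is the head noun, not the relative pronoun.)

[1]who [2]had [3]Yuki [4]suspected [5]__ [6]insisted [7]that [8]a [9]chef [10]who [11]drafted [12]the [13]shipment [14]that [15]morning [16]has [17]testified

The marked gap is the subject of "insisted".
Its filler is the fronted wh-phrase "who", at word 1.
(The other dependency links word 9 to a gap after word 10.)

1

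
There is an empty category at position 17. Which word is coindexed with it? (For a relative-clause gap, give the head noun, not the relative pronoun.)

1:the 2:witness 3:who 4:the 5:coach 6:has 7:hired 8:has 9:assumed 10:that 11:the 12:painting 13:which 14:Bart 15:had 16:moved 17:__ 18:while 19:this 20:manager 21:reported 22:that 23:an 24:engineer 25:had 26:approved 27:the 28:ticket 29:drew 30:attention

The gap at 17 is the object of "moved", inside a relative clause.
The relative pronoun is "which" (word 13); it is bound by the head noun immediately before it.
Its filler is the head noun "painting", at word 12.

12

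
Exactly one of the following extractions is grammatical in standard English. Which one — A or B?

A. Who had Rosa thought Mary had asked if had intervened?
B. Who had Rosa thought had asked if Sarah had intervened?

B

In A, the wh-phrase is extracted from inside a wh-island (introduced by "if"), which blocks movement.
In B, the extraction path crosses only that-complement boundaries, which are transparent.
So B is grammatical.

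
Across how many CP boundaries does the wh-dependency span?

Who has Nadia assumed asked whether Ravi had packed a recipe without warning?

1

"who" is extracted from the subject of "asked".
Boundaries crossed, outermost first: [Ø] — 1 in total.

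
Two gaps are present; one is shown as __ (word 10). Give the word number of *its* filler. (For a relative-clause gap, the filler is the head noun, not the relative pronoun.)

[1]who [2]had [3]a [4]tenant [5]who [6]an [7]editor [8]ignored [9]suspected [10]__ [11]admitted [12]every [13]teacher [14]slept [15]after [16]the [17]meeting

1

The marked gap is the subject of "admitted".
Its filler is the fronted wh-phrase "who", at word 1.
(The other dependency links word 4 to a gap after word 8.)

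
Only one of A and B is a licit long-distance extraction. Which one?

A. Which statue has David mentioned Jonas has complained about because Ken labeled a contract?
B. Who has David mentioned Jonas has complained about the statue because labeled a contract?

In B, the wh-phrase is extracted from inside an adjunct island (introduced by "because"), which blocks movement.
In A, the extraction path crosses only that-complement boundaries, which are transparent.
So A is grammatical.

A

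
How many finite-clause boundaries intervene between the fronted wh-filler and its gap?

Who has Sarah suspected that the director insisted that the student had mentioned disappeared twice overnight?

"who" is extracted from the subject of "disappeared".
Boundaries crossed, outermost first: [that], [that], [Ø] — 3 in total.

3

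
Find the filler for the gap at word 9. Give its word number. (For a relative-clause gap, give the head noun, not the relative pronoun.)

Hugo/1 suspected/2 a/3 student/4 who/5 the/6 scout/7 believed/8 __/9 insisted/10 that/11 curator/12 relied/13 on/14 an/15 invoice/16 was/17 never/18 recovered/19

The gap at 9 is the subject of "insisted", inside a relative clause.
The relative pronoun is "who" (word 5); it is bound by the head noun immediately before it.
Its filler is the head noun "student", at word 4.

4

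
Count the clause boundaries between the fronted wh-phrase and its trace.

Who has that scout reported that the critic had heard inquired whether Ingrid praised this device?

"who" is extracted from the subject of "inquired".
Boundaries crossed, outermost first: [that], [Ø] — 2 in total.

2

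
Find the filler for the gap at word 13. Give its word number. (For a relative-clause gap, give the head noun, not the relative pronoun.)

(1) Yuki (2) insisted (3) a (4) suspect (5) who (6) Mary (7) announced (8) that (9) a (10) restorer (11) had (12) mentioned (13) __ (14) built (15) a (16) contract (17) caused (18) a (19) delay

4

The gap at 13 is the subject of "built", inside a relative clause.
The relative pronoun is "who" (word 5); it is bound by the head noun immediately before it.
Its filler is the head noun "suspect", at word 4.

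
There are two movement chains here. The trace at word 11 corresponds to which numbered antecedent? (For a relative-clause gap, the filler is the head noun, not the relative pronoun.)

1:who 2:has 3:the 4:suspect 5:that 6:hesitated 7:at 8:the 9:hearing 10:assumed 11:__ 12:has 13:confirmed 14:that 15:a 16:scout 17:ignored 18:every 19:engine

1

The marked gap is the subject of "confirmed".
Its filler is the fronted wh-phrase "who", at word 1.
(The other dependency links word 4 to a gap after word 5.)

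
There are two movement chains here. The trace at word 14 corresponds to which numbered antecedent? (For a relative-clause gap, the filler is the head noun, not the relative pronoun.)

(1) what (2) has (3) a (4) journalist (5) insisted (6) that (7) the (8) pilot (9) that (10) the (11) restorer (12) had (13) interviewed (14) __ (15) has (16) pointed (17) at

8

The marked gap is inside the relative clause, the direct object of "interviewed".
Its filler is the head noun "pilot" (via "that"), at word 8.
(The other dependency links word 1 to a gap after word 17.)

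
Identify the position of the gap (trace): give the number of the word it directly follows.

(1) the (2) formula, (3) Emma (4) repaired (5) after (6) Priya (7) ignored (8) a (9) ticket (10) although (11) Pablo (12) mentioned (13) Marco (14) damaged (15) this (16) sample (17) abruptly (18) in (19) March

4

The displaced element is "the formula" (word 2).
It functions as the direct object of "repaired", so the gap sits immediately after word 4 ("repaired").
Base order: Emma repaired the formula after Priya ignored a ticket although Pablo mentioned Marco damaged this sample abruptly in March.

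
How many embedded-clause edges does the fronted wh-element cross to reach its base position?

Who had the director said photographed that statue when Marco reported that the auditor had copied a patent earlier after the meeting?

1

"who" is extracted from the subject of "photographed".
Boundaries crossed, outermost first: [Ø] — 1 in total.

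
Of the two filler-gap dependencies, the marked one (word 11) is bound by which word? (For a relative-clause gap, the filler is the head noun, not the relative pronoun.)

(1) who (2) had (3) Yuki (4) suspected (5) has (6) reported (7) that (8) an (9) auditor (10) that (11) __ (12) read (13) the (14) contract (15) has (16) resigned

9

The marked gap is inside the relative clause, the subject of "read".
Its filler is the head noun "auditor" (via "that"), at word 9.
(The other dependency links word 1 to a gap after word 4.)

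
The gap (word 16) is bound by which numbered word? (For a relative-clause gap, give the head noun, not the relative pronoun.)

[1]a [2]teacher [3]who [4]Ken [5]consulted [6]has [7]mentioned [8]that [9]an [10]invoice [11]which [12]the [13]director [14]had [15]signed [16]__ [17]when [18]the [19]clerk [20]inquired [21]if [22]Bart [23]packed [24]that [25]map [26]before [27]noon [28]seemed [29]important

The gap at 16 is the object of "signed", inside a relative clause.
The relative pronoun is "which" (word 11); it is bound by the head noun immediately before it.
Its filler is the head noun "invoice", at word 10.

10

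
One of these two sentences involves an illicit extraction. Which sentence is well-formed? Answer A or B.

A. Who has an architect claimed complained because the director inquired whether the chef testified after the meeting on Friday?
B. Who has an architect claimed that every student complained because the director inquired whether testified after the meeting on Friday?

In B, the wh-phrase is extracted from inside an adjunct island (introduced by "because"), which blocks movement.
In A, the extraction path crosses only that-complement boundaries, which are transparent.
So A is grammatical.

A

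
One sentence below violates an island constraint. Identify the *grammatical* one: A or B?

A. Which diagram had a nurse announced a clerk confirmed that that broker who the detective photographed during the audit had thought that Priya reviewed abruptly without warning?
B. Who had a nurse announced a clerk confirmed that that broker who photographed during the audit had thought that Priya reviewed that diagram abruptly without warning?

In B, the wh-phrase is extracted from inside a complex-NP island (relative clause) (introduced by "who"), which blocks movement.
In A, the extraction path crosses only that-complement boundaries, which are transparent.
So A is grammatical.

A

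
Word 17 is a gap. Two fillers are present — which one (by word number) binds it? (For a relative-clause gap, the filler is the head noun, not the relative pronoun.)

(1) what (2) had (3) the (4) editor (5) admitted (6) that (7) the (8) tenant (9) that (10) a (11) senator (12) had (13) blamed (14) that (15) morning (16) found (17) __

1

The marked gap is the direct object of "found".
Its filler is the fronted wh-phrase "what", at word 1.
(The other dependency links word 8 to a gap after word 13.)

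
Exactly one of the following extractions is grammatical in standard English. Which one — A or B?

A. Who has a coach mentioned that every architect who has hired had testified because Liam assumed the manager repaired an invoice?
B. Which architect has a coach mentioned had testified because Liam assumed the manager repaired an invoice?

In A, the wh-phrase is extracted from inside a complex-NP island (relative clause) (introduced by "who"), which blocks movement.
In B, the extraction path crosses only that-complement boundaries, which are transparent.
So B is grammatical.

B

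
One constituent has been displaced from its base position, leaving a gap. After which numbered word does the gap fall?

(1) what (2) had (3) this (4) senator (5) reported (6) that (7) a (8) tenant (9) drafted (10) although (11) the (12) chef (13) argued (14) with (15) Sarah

9

The displaced element is "what" (word 1).
It is linked across 1 clause boundary (that).
It functions as the direct object of "drafted", so the gap sits immediately after word 9 ("drafted").
Base order: This senator had reported that a tenant drafted what although the chef argued with Sarah.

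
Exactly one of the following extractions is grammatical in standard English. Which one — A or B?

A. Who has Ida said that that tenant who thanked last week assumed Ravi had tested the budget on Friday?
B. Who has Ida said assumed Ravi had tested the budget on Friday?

In A, the wh-phrase is extracted from inside a complex-NP island (relative clause) (introduced by "who"), which blocks movement.
In B, the extraction path crosses only that-complement boundaries, which are transparent.
So B is grammatical.

B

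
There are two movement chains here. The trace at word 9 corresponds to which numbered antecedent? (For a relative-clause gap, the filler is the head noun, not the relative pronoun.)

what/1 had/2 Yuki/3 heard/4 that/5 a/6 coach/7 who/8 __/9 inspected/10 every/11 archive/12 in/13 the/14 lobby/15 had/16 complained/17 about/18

7

The marked gap is inside the relative clause, the subject of "inspected".
Its filler is the head noun "coach" (via "who"), at word 7.
(The other dependency links word 1 to a gap after word 18.)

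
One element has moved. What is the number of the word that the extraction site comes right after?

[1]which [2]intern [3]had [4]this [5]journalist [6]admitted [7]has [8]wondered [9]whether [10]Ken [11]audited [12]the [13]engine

6

The displaced element is "which intern" (word 2).
It is linked across 1 clause boundary (Ø).
It functions as the subject of "wondered", so the gap sits immediately after word 6 ("admitted").
Base order: This journalist had admitted that which intern has wondered whether Ken audited the engine.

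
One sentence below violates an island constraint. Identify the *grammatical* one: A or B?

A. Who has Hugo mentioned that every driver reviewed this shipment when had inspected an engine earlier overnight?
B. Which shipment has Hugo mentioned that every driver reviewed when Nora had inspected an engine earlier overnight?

In A, the wh-phrase is extracted from inside an adjunct island (introduced by "when"), which blocks movement.
In B, the extraction path crosses only that-complement boundaries, which are transparent.
So B is grammatical.

B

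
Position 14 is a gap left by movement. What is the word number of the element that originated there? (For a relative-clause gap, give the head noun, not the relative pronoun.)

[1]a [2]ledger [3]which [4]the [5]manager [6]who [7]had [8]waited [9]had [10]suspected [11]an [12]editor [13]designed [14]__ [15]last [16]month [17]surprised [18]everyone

2

The gap at 14 is the object of "designed", inside a relative clause.
The relative pronoun is "which" (word 3); it is bound by the head noun immediately before it.
Its filler is the head noun "ledger", at word 2.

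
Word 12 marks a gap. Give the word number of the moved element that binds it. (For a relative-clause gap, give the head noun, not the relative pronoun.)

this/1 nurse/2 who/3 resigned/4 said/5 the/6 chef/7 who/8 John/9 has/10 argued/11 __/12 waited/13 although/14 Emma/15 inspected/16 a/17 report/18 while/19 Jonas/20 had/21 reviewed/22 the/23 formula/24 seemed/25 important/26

The gap at 12 is the subject of "waited", inside a relative clause.
The relative pronoun is "who" (word 8); it is bound by the head noun immediately before it.
Its filler is the head noun "chef", at word 7.

7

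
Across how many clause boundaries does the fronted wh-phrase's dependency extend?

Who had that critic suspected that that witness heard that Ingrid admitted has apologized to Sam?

3

"who" is extracted from the subject of "apologized".
Boundaries crossed, outermost first: [that], [that], [Ø] — 3 in total.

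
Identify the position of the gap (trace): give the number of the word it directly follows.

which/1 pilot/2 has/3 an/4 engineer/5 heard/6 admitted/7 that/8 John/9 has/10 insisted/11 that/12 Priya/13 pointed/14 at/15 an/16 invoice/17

6

The displaced element is "which pilot" (word 2).
It is linked across 1 clause boundary (Ø).
It functions as the subject of "admitted", so the gap sits immediately after word 6 ("heard").
Base order: An engineer has heard that which pilot admitted that John has insisted that Priya pointed at an invoice.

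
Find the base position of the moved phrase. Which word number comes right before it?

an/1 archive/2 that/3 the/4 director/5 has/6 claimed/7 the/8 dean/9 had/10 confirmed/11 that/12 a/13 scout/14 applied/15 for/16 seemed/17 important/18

The displaced element is "an archive" (word 2).
It is linked across 2 clause boundaries (Ø → that).
It functions as the object of the preposition "for" of "applied", so the gap sits immediately after word 16 ("for").
Base order: The director has claimed the dean had confirmed that a scout applied for an archive.

16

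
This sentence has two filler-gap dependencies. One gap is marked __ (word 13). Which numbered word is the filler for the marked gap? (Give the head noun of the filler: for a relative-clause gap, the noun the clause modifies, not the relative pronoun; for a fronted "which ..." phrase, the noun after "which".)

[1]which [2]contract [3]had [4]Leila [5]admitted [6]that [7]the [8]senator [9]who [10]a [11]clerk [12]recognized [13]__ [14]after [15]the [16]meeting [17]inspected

The marked gap is inside the relative clause, the direct object of "recognized".
Its filler is the head noun "senator" (via "who"), at word 8.
(The other dependency links word 2 to a gap after word 17.)

8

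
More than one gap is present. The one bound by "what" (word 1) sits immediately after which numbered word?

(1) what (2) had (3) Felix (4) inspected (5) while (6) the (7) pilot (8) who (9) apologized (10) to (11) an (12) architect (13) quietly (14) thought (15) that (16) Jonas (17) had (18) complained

The displaced element is "what" (word 1).
It functions as the direct object of "inspected", so the gap sits immediately after word 4 ("inspected").
Base order: Felix had inspected what while the pilot who apologized to an architect quietly thought that Jonas had complained.

4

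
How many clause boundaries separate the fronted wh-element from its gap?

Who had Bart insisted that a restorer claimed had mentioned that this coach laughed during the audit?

"who" is extracted from the subject of "mentioned".
Boundaries crossed, outermost first: [that], [Ø] — 2 in total.

2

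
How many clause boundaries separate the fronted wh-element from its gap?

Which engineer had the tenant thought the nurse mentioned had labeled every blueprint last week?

2

"which engineer" is extracted from the subject of "labeled".
Boundaries crossed, outermost first: [Ø], [Ø] — 2 in total.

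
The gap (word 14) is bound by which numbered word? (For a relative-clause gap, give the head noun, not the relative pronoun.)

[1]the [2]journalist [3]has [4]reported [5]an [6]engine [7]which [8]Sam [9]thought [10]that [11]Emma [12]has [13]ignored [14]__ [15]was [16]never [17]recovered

6

The gap at 14 is the object of "ignored", inside a relative clause.
The relative pronoun is "which" (word 7); it is bound by the head noun immediately before it.
Its filler is the head noun "engine", at word 6.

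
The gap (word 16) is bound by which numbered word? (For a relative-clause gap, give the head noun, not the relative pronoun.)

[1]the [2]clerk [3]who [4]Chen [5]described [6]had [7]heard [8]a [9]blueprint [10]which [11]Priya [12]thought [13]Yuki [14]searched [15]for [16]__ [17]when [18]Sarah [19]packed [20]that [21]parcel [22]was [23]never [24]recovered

9

The gap at 16 is the prepositional object of "searched", inside a relative clause.
The relative pronoun is "which" (word 10); it is bound by the head noun immediately before it.
Its filler is the head noun "blueprint", at word 9.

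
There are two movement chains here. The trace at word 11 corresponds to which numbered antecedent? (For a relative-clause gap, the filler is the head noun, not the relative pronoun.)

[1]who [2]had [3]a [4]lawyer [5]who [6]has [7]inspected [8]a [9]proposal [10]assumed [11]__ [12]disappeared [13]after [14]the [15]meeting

1

The marked gap is the subject of "disappeared".
Its filler is the fronted wh-phrase "who", at word 1.
(The other dependency links word 4 to a gap after word 5.)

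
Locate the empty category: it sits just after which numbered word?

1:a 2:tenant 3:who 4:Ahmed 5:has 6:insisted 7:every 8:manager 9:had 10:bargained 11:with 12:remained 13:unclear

11

The displaced element is "a tenant" (word 2).
It is linked across 1 clause boundary (Ø).
It functions as the object of the preposition "with" of "bargained", so the gap sits immediately after word 11 ("with").
Base order: Ahmed has insisted every manager had bargained with a tenant.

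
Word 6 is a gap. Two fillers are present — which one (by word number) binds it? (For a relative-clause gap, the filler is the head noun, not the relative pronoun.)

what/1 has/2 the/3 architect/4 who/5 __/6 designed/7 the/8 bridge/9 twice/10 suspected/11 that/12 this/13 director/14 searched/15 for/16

The marked gap is inside the relative clause, the subject of "designed".
Its filler is the head noun "architect" (via "who"), at word 4.
(The other dependency links word 1 to a gap after word 16.)

4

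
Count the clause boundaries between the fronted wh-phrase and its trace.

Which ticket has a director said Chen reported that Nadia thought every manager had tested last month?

3

"which ticket" is extracted from the object of "tested".
Boundaries crossed, outermost first: [Ø], [that], [Ø] — 3 in total.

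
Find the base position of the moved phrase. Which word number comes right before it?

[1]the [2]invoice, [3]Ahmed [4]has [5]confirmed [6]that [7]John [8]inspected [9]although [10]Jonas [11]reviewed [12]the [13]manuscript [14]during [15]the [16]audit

8

The displaced element is "the invoice" (word 2).
It is linked across 1 clause boundary (that).
It functions as the direct object of "inspected", so the gap sits immediately after word 8 ("inspected").
Base order: Ahmed has confirmed that John inspected the invoice although Jonas reviewed the manuscript during the audit.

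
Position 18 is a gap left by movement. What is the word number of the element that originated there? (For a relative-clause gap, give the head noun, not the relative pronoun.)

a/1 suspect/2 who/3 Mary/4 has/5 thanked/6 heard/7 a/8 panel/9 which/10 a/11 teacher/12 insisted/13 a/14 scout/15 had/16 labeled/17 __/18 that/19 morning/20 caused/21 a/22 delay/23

The gap at 18 is the object of "labeled", inside a relative clause.
The relative pronoun is "which" (word 10); it is bound by the head noun immediately before it.
Its filler is the head noun "panel", at word 9.

9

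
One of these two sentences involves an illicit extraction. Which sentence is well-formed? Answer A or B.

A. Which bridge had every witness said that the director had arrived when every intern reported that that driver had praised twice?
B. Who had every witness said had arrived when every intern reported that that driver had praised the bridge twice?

In A, the wh-phrase is extracted from inside an adjunct island (introduced by "when"), which blocks movement.
In B, the extraction path crosses only that-complement boundaries, which are transparent.
So B is grammatical.

B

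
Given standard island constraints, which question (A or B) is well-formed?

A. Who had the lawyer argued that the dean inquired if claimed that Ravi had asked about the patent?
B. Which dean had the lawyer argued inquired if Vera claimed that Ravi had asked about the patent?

B

In A, the wh-phrase is extracted from inside a wh-island (introduced by "if"), which blocks movement.
In B, the extraction path crosses only that-complement boundaries, which are transparent.
So B is grammatical.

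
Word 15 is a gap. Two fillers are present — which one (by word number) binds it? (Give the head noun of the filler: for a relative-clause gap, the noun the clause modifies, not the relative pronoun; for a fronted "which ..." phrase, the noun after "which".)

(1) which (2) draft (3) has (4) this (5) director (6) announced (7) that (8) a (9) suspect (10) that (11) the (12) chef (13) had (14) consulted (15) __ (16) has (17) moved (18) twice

9

The marked gap is inside the relative clause, the direct object of "consulted".
Its filler is the head noun "suspect" (via "that"), at word 9.
(The other dependency links word 2 to a gap after word 17.)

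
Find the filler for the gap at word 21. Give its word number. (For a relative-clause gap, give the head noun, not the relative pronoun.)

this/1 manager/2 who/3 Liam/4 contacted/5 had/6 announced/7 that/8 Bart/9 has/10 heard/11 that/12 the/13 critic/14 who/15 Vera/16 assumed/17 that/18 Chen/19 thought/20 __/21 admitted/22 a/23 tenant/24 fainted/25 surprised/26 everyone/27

14

The gap at 21 is the subject of "admitted", inside a relative clause.
The relative pronoun is "who" (word 15); it is bound by the head noun immediately before it.
Its filler is the head noun "critic", at word 14.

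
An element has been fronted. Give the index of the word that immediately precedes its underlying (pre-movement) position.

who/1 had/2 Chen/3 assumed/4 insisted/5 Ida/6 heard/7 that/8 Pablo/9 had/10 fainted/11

4

The displaced element is "who" (word 1).
It is linked across 1 clause boundary (Ø).
It functions as the subject of "insisted", so the gap sits immediately after word 4 ("assumed").
Base order: Chen had assumed who insisted Ida heard that Pablo had fainted.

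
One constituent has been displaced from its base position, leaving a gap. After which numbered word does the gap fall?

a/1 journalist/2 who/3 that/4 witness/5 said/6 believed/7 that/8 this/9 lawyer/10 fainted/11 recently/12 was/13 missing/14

The displaced element is "a journalist" (word 2).
It is linked across 1 clause boundary (Ø).
It functions as the subject of "believed", so the gap sits immediately after word 6 ("said").
Base order: That witness said that a journalist believed that this lawyer fainted recently.

6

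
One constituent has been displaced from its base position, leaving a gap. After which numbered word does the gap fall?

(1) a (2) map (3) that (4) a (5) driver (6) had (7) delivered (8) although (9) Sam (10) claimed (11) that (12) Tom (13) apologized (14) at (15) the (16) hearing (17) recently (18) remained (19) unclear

7

The displaced element is "a map" (word 2).
It functions as the direct object of "delivered", so the gap sits immediately after word 7 ("delivered").
Base order: A driver had delivered a map although Sam claimed that Tom apologized at the hearing recently.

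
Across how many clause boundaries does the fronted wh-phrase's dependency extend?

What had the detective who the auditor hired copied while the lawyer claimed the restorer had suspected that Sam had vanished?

0

"what" originates inside the matrix clause — no clause boundary is crossed.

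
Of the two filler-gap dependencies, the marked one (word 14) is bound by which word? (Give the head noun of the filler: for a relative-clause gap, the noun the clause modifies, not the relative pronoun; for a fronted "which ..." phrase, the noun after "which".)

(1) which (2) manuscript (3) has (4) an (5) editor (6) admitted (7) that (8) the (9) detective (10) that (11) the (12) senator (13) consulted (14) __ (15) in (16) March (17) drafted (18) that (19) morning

9

The marked gap is inside the relative clause, the direct object of "consulted".
Its filler is the head noun "detective" (via "that"), at word 9.
(The other dependency links word 2 to a gap after word 17.)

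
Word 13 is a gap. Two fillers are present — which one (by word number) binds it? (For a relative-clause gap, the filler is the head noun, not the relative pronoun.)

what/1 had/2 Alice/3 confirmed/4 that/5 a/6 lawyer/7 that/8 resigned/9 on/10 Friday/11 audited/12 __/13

1

The marked gap is the direct object of "audited".
Its filler is the fronted wh-phrase "what", at word 1.
(The other dependency links word 7 to a gap after word 8.)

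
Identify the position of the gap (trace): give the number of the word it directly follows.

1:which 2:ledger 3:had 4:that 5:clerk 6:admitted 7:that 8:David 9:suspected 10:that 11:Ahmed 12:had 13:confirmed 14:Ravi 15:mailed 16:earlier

15

The displaced element is "which ledger" (word 2).
It is linked across 3 clause boundaries (that → that → Ø).
It functions as the direct object of "mailed", so the gap sits immediately after word 15 ("mailed").
Base order: That clerk had admitted that David suspected that Ahmed had confirmed Ravi mailed which ledger earlier.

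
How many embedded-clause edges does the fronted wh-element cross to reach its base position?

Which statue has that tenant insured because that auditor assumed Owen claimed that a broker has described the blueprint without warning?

0

"which statue" originates inside the matrix clause — no clause boundary is crossed.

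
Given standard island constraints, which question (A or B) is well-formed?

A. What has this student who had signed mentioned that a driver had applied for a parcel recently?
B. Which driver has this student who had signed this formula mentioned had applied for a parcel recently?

In A, the wh-phrase is extracted from inside a complex-NP island (relative clause) (introduced by "who"), which blocks movement.
In B, the extraction path crosses only that-complement boundaries, which are transparent.
So B is grammatical.

B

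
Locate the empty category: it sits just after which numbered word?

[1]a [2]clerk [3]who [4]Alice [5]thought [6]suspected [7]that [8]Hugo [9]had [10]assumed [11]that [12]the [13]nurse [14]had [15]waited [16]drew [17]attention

The displaced element is "a clerk" (word 2).
It is linked across 1 clause boundary (Ø).
It functions as the subject of "suspected", so the gap sits immediately after word 5 ("thought").
Base order: Alice thought that a clerk suspected that Hugo had assumed that the nurse had waited.

5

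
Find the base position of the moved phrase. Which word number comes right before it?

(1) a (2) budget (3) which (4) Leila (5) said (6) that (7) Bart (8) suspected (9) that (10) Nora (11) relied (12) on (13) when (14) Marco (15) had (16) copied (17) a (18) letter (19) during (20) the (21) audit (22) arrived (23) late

12

The displaced element is "a budget" (word 2).
It is linked across 2 clause boundaries (that → that).
It functions as the object of the preposition "on" of "relied", so the gap sits immediately after word 12 ("on").
Base order: Leila said that Bart suspected that Nora relied on a budget when Marco had copied a letter during the audit.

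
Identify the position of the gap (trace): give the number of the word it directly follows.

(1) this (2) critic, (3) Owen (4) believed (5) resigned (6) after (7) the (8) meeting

4

The displaced element is "this critic" (word 2).
It is linked across 1 clause boundary (Ø).
It functions as the subject of "resigned", so the gap sits immediately after word 4 ("believed").
Base order: Owen believed that this critic resigned after the meeting.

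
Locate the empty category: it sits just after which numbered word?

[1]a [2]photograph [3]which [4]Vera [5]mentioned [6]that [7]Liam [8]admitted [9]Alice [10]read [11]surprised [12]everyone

10

The displaced element is "a photograph" (word 2).
It is linked across 2 clause boundaries (that → Ø).
It functions as the direct object of "read", so the gap sits immediately after word 10 ("read").
Base order: Vera mentioned that Liam admitted Alice read a photograph.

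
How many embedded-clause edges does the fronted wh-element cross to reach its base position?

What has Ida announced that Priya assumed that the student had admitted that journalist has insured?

3

"what" is extracted from the object of "insured".
Boundaries crossed, outermost first: [that], [that], [Ø] — 3 in total.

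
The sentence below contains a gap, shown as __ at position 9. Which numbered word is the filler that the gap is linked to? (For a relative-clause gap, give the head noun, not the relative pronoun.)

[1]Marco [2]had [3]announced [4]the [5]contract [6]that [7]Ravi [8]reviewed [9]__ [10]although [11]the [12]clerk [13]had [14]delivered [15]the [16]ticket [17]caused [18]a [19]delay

The gap at 9 is the object of "reviewed", inside a relative clause.
The relative pronoun is "that" (word 6); it is bound by the head noun immediately before it.
Its filler is the head noun "contract", at word 5.

5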